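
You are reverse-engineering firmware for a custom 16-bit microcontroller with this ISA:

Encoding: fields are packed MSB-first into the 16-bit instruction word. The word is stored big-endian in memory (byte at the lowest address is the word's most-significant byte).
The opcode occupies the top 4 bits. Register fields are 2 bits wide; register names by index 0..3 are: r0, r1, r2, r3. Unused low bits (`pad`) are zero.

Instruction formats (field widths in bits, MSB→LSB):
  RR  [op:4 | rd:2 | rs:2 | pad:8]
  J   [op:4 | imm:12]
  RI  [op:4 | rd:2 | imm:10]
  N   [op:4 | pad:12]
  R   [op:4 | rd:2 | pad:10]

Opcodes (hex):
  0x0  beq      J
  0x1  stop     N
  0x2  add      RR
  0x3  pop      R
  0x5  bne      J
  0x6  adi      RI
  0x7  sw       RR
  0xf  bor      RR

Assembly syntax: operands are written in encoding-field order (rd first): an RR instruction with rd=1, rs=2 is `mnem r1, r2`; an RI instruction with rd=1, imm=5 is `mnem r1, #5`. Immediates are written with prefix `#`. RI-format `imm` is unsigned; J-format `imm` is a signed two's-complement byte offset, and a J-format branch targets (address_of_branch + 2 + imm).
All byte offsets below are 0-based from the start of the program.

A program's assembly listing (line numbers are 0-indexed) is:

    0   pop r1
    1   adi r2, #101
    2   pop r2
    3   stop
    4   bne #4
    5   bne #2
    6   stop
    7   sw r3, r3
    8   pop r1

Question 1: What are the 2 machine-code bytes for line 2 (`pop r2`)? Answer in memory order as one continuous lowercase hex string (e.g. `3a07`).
3800

L2: pop op=0x3:4|rd=2:2|pad=0:10 ⇒ 0x3800 ⇒ big 38 00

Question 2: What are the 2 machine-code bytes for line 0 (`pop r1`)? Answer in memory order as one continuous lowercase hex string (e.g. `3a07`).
3400

L0: pop op=0x3:4|rd=1:2|pad=0:10 ⇒ 0x3400 ⇒ big 34 00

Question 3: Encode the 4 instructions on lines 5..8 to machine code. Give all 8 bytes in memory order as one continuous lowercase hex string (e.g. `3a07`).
500210007f003400

5. bne fields op=0x5:4|imm=2:12 → word 5002h → 50 02
6. stop fields op=0x1:4|pad=0:12 → word 1000h → 10 00
7. sw fields op=0x7:4|rd=3:2|rs=3:2|pad=0:8 → word 7f00h → 7f 00
8. pop fields op=0x3:4|rd=1:2|pad=0:10 → word 3400h → 34 00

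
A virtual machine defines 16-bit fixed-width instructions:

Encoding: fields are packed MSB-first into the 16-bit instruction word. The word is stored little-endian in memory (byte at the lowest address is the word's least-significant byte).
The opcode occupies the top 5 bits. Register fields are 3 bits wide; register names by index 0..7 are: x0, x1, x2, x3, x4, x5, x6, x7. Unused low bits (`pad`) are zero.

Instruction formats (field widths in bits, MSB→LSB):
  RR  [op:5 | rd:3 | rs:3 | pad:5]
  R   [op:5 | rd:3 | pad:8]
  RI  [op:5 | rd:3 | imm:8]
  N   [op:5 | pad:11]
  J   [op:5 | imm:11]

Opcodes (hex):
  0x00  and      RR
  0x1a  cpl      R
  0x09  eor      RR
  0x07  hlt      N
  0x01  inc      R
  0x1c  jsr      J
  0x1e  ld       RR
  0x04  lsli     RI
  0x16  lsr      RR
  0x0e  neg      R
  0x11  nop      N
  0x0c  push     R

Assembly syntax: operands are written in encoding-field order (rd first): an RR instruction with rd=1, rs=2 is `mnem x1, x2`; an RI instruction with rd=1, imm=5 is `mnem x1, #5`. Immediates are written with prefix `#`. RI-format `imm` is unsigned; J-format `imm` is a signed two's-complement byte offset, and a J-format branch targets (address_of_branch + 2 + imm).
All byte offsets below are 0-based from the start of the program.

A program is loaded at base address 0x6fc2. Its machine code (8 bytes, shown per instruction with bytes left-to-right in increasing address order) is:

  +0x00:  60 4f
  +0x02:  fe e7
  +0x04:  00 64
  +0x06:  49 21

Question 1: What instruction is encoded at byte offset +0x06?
lsli x1, #73

[06] 49 21 → 0x2149
  opcode bits[15:11]=0x4: lsli/RI
  rd@[10:8]=0x1 ⇒ x1
  imm@[7:0]=0x49 ⇒ #73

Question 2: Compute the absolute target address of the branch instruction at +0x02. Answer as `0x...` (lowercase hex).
[02] fe e7 → 0xe7fe
  opcode bits[15:11]=0x1c: jsr/J
  imm@[10:0]=0x7fe (s11→-2) ⇒ #-2
  target = base 0x6fc2 + off 0x02 + 2 + imm -2 = 0x6fc4

0x6fc4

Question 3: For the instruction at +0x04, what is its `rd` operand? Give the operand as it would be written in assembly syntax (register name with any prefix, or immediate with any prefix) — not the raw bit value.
+0x04: 00 64 ⇒ word 0x6400 (little)
  top 5b → 0xc → push [R]
  rd@[10:8]=0x4 ⇒ x4

x4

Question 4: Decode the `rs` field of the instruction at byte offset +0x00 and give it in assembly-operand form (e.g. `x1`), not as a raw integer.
+0x00: 60 4f ⇒ word 0x4f60 (little)
  op=0x4f60>>11=0x9 ⇒ eor (RR)
  rd@[10:8]=0x7 ⇒ x7
  rs@[7:5]=0x3 ⇒ x3

x3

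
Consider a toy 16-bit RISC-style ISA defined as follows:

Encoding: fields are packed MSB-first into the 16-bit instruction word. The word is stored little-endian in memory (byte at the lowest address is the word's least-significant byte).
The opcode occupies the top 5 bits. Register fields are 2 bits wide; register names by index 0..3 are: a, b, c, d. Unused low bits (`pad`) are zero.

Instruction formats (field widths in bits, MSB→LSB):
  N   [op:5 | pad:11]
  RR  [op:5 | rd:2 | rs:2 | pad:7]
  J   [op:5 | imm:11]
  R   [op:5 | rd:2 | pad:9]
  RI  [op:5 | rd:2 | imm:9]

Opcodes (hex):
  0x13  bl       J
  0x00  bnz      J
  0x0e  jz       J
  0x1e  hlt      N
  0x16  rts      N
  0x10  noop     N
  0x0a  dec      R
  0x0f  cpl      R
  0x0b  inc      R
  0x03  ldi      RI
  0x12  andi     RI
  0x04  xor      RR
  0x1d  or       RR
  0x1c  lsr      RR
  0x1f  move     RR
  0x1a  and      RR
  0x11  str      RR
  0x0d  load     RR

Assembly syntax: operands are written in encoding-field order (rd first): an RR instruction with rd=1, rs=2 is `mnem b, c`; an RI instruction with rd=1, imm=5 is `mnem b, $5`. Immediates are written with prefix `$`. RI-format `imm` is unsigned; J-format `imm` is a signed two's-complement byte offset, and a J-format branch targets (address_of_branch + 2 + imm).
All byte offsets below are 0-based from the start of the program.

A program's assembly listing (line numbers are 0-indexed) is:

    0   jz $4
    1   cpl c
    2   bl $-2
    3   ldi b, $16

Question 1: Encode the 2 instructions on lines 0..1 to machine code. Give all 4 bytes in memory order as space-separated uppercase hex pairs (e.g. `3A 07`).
line 0 (jz): pack op=0xe:5|imm=4:11 = 0x7004; little→ 04 70
line 1 (cpl): pack op=0xf:5|rd=2:2|pad=0:9 = 0x7c00; little→ 00 7c

04 70 00 7C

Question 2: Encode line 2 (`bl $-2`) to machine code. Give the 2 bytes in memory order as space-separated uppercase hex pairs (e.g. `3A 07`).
FE 9F

line 2 (bl): pack op=0x13:5|imm=-2:11 = 0x9ffe; little→ fe 9f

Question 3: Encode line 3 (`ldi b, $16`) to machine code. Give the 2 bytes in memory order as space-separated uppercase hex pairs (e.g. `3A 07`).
L3: ldi op=0x3:5|rd=1:2|imm=16:9 ⇒ 0x1a10 ⇒ little 10 1a

10 1A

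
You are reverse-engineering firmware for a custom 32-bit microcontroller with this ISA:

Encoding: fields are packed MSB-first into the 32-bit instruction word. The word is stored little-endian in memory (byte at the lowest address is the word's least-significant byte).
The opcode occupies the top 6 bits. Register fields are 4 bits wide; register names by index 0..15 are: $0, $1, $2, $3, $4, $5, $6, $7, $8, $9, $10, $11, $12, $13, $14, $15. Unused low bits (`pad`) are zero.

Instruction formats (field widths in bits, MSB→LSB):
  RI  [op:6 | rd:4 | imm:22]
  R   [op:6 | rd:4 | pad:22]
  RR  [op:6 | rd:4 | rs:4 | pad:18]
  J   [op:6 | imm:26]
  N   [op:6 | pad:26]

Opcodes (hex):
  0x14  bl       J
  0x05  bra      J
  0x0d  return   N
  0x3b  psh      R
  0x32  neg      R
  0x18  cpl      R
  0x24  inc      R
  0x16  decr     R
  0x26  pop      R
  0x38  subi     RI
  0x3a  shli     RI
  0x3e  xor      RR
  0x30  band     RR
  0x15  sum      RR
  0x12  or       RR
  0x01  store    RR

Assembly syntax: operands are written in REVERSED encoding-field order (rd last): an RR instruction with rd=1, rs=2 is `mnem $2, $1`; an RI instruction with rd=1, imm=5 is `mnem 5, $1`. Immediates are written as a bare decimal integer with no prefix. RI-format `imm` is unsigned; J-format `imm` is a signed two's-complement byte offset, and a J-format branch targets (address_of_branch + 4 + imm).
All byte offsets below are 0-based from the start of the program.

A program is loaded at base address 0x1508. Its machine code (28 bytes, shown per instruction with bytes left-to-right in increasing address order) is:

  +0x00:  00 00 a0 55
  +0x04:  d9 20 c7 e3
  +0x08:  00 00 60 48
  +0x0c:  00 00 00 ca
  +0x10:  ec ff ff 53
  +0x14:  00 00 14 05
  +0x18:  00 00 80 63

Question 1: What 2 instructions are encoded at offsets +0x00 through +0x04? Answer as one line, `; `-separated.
sum $8, $6; subi 467161, $15

@+00  little-endian(00 00 a0 55) = 0x55a00000
  top 6b → 0x15 → sum [RR]
  rd@[25:22]=0x6 ⇒ $6
  rs@[21:18]=0x8 ⇒ $8
@+04  little-endian(d9 20 c7 e3) = 0xe3c720d9
  top 6b → 0x38 → subi [RI]
  rd@[25:22]=0xf ⇒ $15
  imm@[21:0]=0x720d9 ⇒ 467161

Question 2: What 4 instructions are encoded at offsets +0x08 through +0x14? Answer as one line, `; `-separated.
or $8, $1; neg $8; bl -20; store $5, $4

off 0x08: read 00 00 60 48 as little → 0x48600000
  top 6b → 0x12 → or [RR]
  [25:22] rd=1 = $1
  [21:18] rs=8 = $8
off 0x0c: read 00 00 00 ca as little → 0xca000000
  top 6b → 0x32 → neg [R]
  [25:22] rd=8 = $8
off 0x10: read ec ff ff 53 as little → 0x53ffffec
  top 6b → 0x14 → bl [J]
  [25:0] imm=67108844 (s26→-20) = -20
off 0x14: read 00 00 14 05 as little → 0x05140000
  top 6b → 0x1 → store [RR]
  [25:22] rd=4 = $4
  [21:18] rs=5 = $5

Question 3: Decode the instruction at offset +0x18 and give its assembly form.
cpl $14

+0x18: 00 00 80 63 ⇒ word 0x63800000 (little)
  opcode bits[31:26]=0x18: cpl/R
  rd@[25:22]=0xe ⇒ $14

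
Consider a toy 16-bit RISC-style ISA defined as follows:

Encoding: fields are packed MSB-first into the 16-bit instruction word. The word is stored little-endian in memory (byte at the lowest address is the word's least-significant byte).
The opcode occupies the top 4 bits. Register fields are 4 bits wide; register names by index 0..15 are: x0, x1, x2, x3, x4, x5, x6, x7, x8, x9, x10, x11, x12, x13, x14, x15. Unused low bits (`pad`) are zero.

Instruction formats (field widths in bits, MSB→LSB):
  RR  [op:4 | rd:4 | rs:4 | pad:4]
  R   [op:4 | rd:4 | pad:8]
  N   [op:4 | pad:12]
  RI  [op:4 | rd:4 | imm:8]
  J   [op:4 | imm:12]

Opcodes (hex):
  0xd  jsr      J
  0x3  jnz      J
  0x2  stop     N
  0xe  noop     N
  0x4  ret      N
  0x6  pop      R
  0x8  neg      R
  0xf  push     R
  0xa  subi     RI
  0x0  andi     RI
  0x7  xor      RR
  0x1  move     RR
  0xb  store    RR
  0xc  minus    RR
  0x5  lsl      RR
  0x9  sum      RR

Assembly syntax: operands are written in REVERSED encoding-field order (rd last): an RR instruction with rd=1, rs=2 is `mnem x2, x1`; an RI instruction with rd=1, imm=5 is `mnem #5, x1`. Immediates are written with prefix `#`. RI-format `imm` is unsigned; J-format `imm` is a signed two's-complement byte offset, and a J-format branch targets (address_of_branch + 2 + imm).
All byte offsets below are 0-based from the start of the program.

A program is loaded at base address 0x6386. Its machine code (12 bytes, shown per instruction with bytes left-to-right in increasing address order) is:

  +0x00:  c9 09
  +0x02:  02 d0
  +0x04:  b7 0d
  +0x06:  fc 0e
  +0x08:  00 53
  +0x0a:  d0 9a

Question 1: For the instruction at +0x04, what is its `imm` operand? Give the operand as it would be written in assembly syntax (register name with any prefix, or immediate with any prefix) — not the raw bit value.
#183

[04] b7 0d → 0x0db7
  op=0x0db7>>12=0x0 ⇒ andi (RI)
  [11:8] rd=13 = x13
  [7:0] imm=183 = #183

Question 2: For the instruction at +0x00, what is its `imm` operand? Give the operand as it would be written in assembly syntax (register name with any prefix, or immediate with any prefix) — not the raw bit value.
#201

off 0x00: read c9 09 as little → 0x09c9
  op=0x09c9>>12=0x0 ⇒ andi (RI)
  rd@[11:8]=0x9 ⇒ x9
  imm@[7:0]=0xc9 ⇒ #201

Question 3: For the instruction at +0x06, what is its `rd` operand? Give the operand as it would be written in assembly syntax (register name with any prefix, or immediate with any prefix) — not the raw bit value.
+0x06: fc 0e ⇒ word 0x0efc (little)
  opcode bits[15:12]=0x0: andi/RI
  rd: (w>>8)&0xf=0xe → x14
  imm: (w>>0)&0xff=0xfc → #252

x14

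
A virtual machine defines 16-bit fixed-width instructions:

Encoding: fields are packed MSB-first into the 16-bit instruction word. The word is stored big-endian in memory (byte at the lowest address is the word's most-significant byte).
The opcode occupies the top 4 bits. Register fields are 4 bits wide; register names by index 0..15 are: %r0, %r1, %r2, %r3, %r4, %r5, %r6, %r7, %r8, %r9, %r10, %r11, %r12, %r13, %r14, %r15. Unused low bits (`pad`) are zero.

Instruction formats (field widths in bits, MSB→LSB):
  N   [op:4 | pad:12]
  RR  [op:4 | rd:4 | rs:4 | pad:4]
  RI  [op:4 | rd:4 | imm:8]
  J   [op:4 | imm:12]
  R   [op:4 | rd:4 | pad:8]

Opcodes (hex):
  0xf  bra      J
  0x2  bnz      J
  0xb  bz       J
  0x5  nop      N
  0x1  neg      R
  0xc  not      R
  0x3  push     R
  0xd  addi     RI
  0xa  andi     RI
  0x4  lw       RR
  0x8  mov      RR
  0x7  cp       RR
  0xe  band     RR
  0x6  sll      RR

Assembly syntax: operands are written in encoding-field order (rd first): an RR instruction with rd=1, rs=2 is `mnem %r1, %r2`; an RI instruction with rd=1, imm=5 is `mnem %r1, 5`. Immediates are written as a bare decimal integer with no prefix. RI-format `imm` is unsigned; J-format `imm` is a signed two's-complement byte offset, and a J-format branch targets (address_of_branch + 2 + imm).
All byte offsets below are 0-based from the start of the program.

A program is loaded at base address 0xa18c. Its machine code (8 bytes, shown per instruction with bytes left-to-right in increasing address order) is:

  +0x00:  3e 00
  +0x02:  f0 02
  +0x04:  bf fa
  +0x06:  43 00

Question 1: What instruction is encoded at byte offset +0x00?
+0x00: 3e 00 ⇒ word 0x3e00 (big)
  top 4b → 0x3 → push [R]
  [11:8] rd=14 = %r14

push %r14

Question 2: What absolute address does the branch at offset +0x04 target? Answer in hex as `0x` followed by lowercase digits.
0xa18c

off 0x04: read bf fa as big → 0xbffa
  opcode bits[15:12]=0xb: bz/J
  imm@[11:0]=0xffa (s12→-6) ⇒ -6
  target = base 0xa18c + off 0x04 + 2 + imm -6 = 0xa18c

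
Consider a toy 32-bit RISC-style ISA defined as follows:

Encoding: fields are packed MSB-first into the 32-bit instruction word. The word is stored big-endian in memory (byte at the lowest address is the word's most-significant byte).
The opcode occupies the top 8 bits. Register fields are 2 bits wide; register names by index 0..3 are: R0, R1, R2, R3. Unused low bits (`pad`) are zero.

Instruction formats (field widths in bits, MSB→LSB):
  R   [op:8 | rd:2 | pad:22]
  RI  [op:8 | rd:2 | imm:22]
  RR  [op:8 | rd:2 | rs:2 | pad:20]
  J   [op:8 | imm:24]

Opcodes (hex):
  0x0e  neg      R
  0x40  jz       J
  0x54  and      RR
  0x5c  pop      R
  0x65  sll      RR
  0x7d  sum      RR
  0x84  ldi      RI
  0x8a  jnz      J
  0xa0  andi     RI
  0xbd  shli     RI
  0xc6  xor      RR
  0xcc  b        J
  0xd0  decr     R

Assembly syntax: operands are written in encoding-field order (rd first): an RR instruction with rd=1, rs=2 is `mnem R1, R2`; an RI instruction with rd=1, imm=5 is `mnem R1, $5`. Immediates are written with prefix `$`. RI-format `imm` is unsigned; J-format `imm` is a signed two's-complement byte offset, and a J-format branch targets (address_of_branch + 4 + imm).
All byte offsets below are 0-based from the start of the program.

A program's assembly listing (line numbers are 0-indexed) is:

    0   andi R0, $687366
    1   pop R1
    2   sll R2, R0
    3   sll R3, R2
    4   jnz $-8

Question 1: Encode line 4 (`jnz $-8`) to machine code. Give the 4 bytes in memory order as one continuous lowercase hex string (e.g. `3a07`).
8afffff8

line 4 (jnz): pack op=0x8a:8|imm=-8:24 = 0x8afffff8; big→ 8a ff ff f8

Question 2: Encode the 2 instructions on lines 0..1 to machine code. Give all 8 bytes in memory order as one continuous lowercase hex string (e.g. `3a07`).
a00a7d065c400000

line 0 (andi): pack op=0xa0:8|rd=0:2|imm=687366:22 = 0xa00a7d06; big→ a0 0a 7d 06
line 1 (pop): pack op=0x5c:8|rd=1:2|pad=0:22 = 0x5c400000; big→ 5c 40 00 00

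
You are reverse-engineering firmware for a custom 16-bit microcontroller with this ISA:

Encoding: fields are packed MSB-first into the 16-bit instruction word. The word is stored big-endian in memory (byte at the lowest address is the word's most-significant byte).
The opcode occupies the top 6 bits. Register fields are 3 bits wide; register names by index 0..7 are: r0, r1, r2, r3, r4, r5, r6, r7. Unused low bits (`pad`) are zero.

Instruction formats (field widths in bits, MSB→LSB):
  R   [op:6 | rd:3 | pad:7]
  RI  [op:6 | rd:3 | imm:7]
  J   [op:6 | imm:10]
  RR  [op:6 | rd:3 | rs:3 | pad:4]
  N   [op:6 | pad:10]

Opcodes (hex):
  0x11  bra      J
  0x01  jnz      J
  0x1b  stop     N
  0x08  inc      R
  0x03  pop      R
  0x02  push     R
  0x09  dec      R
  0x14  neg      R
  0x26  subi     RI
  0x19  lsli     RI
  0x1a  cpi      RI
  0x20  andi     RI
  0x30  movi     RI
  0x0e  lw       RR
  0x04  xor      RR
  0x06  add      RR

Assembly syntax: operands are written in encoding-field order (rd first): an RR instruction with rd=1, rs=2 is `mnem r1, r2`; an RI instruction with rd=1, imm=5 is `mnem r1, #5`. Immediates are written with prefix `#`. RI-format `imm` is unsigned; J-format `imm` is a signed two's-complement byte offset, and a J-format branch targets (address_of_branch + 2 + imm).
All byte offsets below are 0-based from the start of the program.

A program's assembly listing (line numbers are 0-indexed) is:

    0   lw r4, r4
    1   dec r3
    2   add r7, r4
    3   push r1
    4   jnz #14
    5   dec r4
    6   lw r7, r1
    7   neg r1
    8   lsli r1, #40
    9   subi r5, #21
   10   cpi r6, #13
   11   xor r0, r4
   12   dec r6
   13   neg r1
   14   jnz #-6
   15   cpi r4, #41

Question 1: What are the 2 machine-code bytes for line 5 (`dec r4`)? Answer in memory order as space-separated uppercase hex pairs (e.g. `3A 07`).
26 00

5. dec fields op=0x9:6|rd=4:3|pad=0:7 → word 2600h → 26 00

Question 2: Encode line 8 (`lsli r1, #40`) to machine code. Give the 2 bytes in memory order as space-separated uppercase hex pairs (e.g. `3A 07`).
8. lsli fields op=0x19:6|rd=1:3|imm=40:7 → word 64a8h → 64 a8

64 A8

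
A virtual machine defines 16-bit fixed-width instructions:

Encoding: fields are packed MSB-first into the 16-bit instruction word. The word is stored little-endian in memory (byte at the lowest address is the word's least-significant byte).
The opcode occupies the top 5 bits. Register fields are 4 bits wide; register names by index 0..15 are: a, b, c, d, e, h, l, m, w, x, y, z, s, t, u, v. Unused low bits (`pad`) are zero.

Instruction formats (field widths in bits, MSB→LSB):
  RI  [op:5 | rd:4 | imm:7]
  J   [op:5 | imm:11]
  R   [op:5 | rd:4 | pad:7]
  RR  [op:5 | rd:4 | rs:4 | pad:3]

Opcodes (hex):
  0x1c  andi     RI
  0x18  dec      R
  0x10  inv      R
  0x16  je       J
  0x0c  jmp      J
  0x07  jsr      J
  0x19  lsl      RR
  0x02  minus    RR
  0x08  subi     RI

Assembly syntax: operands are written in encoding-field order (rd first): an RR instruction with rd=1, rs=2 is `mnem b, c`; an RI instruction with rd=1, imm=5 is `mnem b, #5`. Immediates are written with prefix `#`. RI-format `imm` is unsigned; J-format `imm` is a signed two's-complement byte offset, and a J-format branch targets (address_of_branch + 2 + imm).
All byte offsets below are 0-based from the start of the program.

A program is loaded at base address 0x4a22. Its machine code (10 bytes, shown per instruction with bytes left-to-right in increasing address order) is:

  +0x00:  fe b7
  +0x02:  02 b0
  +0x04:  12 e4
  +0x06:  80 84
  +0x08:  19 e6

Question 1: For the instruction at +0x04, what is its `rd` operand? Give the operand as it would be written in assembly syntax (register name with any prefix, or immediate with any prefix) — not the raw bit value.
w

@+04  little-endian(12 e4) = 0xe412
  op=0xe412>>11=0x1c ⇒ andi (RI)
  rd@[10:7]=0x8 ⇒ w
  imm@[6:0]=0x12 ⇒ #18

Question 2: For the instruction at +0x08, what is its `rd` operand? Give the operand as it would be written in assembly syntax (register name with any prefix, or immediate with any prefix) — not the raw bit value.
s

off 0x08: read 19 e6 as little → 0xe619
  op=0xe619>>11=0x1c ⇒ andi (RI)
  [10:7] rd=12 = s
  [6:0] imm=25 = #25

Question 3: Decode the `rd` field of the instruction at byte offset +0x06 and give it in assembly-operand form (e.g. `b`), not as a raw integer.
+0x06: 80 84 ⇒ word 0x8480 (little)
  opcode bits[15:11]=0x10: inv/R
  rd@[10:7]=0x9 ⇒ x

x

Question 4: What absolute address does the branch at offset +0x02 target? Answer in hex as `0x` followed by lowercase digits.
0x4a28

+0x02: 02 b0 ⇒ word 0xb002 (little)
  opcode bits[15:11]=0x16: je/J
  imm@[10:0]=0x2 ⇒ #2
  target = base 0x4a22 + off 0x02 + 2 + imm 2 = 0x4a28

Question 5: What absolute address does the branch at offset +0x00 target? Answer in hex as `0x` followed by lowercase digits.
0x4a22

@+00  little-endian(fe b7) = 0xb7fe
  op=0xb7fe>>11=0x16 ⇒ je (J)
  [10:0] imm=2046 (s11→-2) = #-2
  target = base 0x4a22 + off 0x00 + 2 + imm -2 = 0x4a22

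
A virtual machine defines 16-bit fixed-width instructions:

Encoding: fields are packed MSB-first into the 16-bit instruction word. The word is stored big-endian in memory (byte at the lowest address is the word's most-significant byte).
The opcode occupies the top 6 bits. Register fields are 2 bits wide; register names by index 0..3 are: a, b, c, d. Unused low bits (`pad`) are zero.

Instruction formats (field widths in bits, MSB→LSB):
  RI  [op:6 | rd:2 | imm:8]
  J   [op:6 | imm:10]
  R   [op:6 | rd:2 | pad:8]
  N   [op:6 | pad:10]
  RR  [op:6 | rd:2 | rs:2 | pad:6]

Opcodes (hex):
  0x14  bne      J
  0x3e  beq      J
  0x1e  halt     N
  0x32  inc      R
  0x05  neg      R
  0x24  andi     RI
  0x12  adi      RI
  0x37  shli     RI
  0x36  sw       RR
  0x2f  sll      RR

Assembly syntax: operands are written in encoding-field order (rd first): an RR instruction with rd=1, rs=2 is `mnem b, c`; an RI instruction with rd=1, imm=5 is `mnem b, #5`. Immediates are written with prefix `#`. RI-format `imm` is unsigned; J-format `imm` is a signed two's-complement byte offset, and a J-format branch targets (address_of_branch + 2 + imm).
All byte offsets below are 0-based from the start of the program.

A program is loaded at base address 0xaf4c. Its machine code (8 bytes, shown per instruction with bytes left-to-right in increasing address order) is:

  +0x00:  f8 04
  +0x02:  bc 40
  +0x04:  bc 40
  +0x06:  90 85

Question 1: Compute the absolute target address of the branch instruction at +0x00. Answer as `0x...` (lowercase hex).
0xaf52

@+00  big-endian(f8 04) = 0xf804
  opcode bits[15:10]=0x3e: beq/J
  imm: (w>>0)&0x3ff=0x4 → #4
  target = base 0xaf4c + off 0x00 + 2 + imm 4 = 0xaf52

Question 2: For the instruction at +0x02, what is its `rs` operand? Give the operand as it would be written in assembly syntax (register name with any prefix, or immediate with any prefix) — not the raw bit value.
b

[02] bc 40 → 0xbc40
  top 6b → 0x2f → sll [RR]
  rd@[9:8]=0x0 ⇒ a
  rs@[7:6]=0x1 ⇒ b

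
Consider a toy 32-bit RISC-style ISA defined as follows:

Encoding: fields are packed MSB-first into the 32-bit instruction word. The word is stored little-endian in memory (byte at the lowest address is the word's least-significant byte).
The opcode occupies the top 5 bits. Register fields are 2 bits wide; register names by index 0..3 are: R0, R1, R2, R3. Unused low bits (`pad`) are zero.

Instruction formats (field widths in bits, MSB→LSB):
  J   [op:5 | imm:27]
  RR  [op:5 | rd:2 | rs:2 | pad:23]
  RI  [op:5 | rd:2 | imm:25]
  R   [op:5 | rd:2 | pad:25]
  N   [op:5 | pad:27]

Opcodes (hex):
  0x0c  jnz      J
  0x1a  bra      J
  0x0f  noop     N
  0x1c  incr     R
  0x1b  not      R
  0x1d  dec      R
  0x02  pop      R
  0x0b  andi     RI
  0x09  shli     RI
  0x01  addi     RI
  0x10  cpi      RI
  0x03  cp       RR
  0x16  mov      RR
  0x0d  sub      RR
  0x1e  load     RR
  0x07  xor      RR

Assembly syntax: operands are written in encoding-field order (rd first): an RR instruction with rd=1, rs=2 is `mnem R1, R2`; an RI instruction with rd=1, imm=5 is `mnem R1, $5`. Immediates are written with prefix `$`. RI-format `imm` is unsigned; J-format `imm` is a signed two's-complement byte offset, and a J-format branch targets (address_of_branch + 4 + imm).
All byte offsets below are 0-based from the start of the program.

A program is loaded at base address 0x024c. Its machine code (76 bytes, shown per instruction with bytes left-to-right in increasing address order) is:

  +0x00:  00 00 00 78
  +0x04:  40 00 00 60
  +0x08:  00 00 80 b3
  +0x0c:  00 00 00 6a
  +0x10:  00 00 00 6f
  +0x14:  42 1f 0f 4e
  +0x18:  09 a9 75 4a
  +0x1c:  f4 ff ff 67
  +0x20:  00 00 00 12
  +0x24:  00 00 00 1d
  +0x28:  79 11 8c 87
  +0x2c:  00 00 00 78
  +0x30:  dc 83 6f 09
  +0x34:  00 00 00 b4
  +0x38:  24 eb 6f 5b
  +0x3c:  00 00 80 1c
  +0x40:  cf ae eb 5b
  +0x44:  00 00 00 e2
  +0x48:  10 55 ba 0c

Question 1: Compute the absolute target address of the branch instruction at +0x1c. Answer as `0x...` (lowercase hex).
off 0x1c: read f4 ff ff 67 as little → 0x67fffff4
  top 5b → 0xc → jnz [J]
  imm@[26:0]=0x7fffff4 (s27→-12) ⇒ $-12
  target = base 0x024c + off 0x1c + 4 + imm -12 = 0x0260

0x0260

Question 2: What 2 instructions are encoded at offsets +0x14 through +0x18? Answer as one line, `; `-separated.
shli R3, $991042; shli R1, $7710985

+0x14: 42 1f 0f 4e ⇒ word 0x4e0f1f42 (little)
  top 5b → 0x9 → shli [RI]
  rd@[26:25]=0x3 ⇒ R3
  imm@[24:0]=0xf1f42 ⇒ $991042
+0x18: 09 a9 75 4a ⇒ word 0x4a75a909 (little)
  top 5b → 0x9 → shli [RI]
  rd@[26:25]=0x1 ⇒ R1
  imm@[24:0]=0x75a909 ⇒ $7710985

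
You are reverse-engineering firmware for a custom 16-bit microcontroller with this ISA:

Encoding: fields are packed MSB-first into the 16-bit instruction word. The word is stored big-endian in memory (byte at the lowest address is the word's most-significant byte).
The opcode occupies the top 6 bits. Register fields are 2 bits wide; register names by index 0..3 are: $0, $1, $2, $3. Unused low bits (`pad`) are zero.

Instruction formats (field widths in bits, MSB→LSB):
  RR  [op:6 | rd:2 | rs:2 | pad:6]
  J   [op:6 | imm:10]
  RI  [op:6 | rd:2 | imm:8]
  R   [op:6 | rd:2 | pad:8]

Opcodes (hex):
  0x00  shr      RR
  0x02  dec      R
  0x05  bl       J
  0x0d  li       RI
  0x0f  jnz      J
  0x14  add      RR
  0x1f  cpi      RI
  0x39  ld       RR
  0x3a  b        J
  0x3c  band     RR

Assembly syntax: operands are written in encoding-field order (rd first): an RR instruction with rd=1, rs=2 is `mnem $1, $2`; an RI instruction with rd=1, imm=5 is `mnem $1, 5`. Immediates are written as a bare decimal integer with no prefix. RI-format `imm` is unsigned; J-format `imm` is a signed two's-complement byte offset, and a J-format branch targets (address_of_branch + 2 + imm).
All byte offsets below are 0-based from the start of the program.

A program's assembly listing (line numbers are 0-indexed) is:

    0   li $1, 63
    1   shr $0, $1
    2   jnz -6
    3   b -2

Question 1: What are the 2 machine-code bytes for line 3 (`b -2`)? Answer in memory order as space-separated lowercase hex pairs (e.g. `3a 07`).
eb fe

L3: b op=0x3a:6|imm=-2:10 ⇒ 0xebfe ⇒ big eb fe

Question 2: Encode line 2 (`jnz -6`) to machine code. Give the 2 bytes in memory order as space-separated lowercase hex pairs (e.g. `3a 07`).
3f fa

2. jnz fields op=0xf:6|imm=-6:10 → word 3ffah → 3f fa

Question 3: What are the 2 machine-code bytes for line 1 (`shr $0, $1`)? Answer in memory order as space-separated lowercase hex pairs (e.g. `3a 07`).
00 40

L1: shr op=0x0:6|rd=0:2|rs=1:2|pad=0:6 ⇒ 0x0040 ⇒ big 00 40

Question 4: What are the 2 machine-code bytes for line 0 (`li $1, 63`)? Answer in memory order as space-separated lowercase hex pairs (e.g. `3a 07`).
35 3f

L0: li op=0xd:6|rd=1:2|imm=63:8 ⇒ 0x353f ⇒ big 35 3f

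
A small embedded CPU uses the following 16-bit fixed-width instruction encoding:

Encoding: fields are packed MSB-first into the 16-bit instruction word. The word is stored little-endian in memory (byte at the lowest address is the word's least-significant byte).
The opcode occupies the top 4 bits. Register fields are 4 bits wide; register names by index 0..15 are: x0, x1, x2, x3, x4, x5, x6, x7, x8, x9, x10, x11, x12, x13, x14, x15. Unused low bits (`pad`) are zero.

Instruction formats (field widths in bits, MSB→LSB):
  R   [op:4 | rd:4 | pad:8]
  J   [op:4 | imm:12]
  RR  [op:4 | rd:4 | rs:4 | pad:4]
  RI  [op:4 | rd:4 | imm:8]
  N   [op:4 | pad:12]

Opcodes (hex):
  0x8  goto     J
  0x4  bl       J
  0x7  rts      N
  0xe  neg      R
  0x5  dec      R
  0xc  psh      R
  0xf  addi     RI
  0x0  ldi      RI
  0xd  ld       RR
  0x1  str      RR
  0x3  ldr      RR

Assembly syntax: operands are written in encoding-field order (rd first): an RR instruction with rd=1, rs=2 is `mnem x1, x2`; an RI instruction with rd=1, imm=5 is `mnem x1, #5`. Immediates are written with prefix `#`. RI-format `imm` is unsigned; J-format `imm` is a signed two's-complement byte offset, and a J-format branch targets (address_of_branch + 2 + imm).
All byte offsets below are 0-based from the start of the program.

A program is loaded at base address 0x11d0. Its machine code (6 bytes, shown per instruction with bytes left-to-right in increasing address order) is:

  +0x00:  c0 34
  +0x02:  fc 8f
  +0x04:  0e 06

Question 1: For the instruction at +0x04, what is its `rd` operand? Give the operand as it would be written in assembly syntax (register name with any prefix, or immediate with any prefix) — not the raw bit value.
[04] 0e 06 → 0x060e
  op=0x060e>>12=0x0 ⇒ ldi (RI)
  [11:8] rd=6 = x6
  [7:0] imm=14 = #14

x6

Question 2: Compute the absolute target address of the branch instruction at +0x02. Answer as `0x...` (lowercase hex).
0x11d0

off 0x02: read fc 8f as little → 0x8ffc
  opcode bits[15:12]=0x8: goto/J
  imm@[11:0]=0xffc (s12→-4) ⇒ #-4
  target = base 0x11d0 + off 0x02 + 2 + imm -4 = 0x11d0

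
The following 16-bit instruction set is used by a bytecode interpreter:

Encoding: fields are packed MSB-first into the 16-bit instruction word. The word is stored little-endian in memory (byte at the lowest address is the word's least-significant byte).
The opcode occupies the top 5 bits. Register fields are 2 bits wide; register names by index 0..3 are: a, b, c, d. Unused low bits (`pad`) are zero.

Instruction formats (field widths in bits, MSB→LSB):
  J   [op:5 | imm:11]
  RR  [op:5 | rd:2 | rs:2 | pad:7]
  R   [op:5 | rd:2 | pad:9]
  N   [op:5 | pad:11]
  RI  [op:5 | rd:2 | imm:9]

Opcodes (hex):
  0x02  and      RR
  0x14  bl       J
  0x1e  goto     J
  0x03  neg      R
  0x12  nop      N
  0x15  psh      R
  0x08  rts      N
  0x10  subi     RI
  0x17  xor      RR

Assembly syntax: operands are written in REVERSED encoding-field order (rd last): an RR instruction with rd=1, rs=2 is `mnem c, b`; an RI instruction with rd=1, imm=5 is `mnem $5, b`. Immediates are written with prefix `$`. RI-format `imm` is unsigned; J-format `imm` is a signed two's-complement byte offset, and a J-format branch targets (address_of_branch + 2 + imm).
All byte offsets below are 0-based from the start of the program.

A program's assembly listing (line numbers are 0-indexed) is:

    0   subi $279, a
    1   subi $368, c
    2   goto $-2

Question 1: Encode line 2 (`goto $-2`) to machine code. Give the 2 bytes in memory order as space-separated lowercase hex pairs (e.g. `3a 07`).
line 2 (goto): pack op=0x1e:5|imm=-2:11 = 0xf7fe; little→ fe f7

fe f7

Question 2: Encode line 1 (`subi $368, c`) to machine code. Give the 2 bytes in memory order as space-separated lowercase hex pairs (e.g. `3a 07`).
70 85

line 1 (subi): pack op=0x10:5|rd=2:2|imm=368:9 = 0x8570; little→ 70 85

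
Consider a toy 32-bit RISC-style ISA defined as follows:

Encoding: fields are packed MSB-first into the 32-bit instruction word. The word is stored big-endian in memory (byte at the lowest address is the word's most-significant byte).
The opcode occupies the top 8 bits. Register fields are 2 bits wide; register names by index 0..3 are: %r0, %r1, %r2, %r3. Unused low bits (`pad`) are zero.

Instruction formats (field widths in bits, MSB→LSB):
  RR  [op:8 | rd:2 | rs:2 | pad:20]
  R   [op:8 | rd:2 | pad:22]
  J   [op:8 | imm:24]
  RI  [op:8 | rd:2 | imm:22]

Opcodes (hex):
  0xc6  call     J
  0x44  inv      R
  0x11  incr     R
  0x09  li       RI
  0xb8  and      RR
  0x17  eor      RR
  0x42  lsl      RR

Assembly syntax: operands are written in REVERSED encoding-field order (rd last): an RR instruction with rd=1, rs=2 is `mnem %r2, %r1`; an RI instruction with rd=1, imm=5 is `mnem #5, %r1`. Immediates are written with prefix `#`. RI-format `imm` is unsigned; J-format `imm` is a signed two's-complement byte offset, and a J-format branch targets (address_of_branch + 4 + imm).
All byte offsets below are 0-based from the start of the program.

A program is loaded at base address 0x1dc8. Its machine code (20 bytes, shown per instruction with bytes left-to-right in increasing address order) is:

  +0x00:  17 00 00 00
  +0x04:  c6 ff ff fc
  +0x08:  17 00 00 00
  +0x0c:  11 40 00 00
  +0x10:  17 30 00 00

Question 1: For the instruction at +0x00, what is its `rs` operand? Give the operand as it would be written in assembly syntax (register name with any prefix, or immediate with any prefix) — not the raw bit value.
[00] 17 00 00 00 → 0x17000000
  opcode bits[31:24]=0x17: eor/RR
  rd@[23:22]=0x0 ⇒ %r0
  rs@[21:20]=0x0 ⇒ %r0

%r0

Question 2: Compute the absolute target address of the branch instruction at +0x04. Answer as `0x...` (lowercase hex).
0x1dcc

+0x04: c6 ff ff fc ⇒ word 0xc6fffffc (big)
  top 8b → 0xc6 → call [J]
  imm: (w>>0)&0xffffff=0xfffffc (s24→-4) → #-4
  target = base 0x1dc8 + off 0x04 + 4 + imm -4 = 0x1dcc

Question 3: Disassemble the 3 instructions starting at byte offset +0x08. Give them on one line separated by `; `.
eor %r0, %r0; incr %r1; eor %r3, %r0

@+08  big-endian(17 00 00 00) = 0x17000000
  opcode bits[31:24]=0x17: eor/RR
  rd@[23:22]=0x0 ⇒ %r0
  rs@[21:20]=0x0 ⇒ %r0
@+0c  big-endian(11 40 00 00) = 0x11400000
  opcode bits[31:24]=0x11: incr/R
  rd@[23:22]=0x1 ⇒ %r1
@+10  big-endian(17 30 00 00) = 0x17300000
  opcode bits[31:24]=0x17: eor/RR
  rd@[23:22]=0x0 ⇒ %r0
  rs@[21:20]=0x3 ⇒ %r3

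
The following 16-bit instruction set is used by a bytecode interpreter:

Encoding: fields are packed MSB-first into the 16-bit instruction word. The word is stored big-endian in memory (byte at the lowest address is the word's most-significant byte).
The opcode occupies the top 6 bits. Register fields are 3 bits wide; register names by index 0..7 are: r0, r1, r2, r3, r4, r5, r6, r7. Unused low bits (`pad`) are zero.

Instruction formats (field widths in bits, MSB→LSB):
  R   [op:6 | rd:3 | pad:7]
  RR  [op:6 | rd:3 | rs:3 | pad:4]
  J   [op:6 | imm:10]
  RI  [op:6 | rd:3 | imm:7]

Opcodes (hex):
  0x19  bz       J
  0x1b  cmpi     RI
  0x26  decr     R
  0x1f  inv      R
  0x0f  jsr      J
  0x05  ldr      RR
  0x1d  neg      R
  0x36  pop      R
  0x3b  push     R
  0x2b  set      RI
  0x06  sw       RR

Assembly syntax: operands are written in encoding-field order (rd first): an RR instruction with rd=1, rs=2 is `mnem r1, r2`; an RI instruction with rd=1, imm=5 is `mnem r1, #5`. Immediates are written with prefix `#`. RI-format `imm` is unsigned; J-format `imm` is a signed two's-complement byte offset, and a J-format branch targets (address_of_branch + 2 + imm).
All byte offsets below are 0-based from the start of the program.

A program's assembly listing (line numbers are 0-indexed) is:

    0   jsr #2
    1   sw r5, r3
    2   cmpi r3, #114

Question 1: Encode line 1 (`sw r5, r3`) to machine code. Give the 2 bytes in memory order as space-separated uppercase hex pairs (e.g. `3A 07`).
1. sw fields op=0x6:6|rd=5:3|rs=3:3|pad=0:4 → word 1ab0h → 1a b0

1A B0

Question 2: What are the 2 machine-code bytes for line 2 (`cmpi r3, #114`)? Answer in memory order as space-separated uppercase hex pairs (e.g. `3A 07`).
L2: cmpi op=0x1b:6|rd=3:3|imm=114:7 ⇒ 0x6df2 ⇒ big 6d f2

6D F2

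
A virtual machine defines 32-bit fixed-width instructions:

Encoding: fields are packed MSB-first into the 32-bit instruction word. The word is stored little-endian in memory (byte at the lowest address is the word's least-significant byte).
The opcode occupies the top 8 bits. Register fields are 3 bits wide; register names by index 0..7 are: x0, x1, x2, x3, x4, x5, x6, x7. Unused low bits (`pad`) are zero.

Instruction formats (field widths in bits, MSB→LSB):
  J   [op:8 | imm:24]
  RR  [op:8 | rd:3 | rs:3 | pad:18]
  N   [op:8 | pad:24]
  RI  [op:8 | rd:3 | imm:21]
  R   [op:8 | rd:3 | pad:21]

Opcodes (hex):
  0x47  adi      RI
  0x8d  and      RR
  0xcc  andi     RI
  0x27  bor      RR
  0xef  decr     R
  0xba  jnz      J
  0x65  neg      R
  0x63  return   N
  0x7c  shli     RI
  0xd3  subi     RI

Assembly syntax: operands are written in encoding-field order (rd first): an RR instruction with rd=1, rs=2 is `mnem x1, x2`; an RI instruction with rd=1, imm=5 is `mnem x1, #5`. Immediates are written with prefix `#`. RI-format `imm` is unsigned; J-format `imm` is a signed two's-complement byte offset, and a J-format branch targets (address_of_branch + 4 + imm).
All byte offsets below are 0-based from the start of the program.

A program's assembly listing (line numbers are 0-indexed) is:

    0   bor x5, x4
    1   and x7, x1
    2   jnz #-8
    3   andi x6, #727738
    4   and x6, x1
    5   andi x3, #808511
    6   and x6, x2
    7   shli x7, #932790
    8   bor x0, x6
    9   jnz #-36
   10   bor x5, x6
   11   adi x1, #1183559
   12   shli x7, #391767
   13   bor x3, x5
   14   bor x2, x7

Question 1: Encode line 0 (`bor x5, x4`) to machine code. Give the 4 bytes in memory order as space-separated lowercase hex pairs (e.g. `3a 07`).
00 00 b0 27

L0: bor op=0x27:8|rd=5:3|rs=4:3|pad=0:18 ⇒ 0x27b00000 ⇒ little 00 00 b0 27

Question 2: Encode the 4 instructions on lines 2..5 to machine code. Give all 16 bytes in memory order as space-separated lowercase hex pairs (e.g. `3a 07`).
f8 ff ff ba ba 1a cb cc 00 00 c4 8d 3f 56 6c cc

line 2 (jnz): pack op=0xba:8|imm=-8:24 = 0xbafffff8; little→ f8 ff ff ba
line 3 (andi): pack op=0xcc:8|rd=6:3|imm=727738:21 = 0xcccb1aba; little→ ba 1a cb cc
line 4 (and): pack op=0x8d:8|rd=6:3|rs=1:3|pad=0:18 = 0x8dc40000; little→ 00 00 c4 8d
line 5 (andi): pack op=0xcc:8|rd=3:3|imm=808511:21 = 0xcc6c563f; little→ 3f 56 6c cc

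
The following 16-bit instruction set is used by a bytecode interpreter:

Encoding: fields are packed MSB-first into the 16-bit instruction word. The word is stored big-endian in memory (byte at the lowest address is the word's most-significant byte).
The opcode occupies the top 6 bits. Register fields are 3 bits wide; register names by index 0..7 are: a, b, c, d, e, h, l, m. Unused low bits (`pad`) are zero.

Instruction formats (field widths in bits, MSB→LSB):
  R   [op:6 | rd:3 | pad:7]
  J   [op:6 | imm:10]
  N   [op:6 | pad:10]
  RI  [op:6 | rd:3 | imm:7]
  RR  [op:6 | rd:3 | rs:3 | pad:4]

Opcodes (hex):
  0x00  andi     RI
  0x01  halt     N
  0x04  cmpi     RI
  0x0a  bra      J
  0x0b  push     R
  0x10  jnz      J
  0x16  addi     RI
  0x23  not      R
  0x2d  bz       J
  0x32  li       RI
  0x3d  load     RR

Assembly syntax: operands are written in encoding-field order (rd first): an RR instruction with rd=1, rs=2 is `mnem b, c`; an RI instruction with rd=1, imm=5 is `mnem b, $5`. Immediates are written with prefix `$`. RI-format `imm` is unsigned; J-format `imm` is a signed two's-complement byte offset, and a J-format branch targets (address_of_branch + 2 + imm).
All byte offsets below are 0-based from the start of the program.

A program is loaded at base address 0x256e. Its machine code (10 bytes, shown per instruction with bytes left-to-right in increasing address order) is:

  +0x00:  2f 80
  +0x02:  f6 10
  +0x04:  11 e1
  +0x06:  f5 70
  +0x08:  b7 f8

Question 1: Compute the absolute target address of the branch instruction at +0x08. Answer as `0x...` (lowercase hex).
0x2570

@+08  big-endian(b7 f8) = 0xb7f8
  top 6b → 0x2d → bz [J]
  imm@[9:0]=0x3f8 (s10→-8) ⇒ $-8
  target = base 0x256e + off 0x08 + 2 + imm -8 = 0x2570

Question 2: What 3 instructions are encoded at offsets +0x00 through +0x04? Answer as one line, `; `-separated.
push m; load e, b; cmpi d, $97

@+00  big-endian(2f 80) = 0x2f80
  op=0x2f80>>10=0xb ⇒ push (R)
  rd@[9:7]=0x7 ⇒ m
@+02  big-endian(f6 10) = 0xf610
  op=0xf610>>10=0x3d ⇒ load (RR)
  rd@[9:7]=0x4 ⇒ e
  rs@[6:4]=0x1 ⇒ b
@+04  big-endian(11 e1) = 0x11e1
  op=0x11e1>>10=0x4 ⇒ cmpi (RI)
  rd@[9:7]=0x3 ⇒ d
  imm@[6:0]=0x61 ⇒ $97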